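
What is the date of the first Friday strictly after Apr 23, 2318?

April 26, 2318

Apr 23, 2318 is a Tuesday.
From Tuesday to the next Friday is 3 days.
Apr 23, 2318 + 3 = Apr 26, 2318.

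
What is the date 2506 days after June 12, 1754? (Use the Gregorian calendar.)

April 22, 1761

+365 (one year) → Jun 12, 1755 (2141 left).
+366 (one year; includes Feb 29, 1756) → Jun 12, 1756 (1775 left).
+365 (one year) → Jun 12, 1757 (1410 left).
+365 (one year) → Jun 12, 1758 (1045 left).
+365 (one year) → Jun 12, 1759 (680 left).
+366 (one year; includes Feb 29, 1760) → Jun 12, 1760 (314 left).
Jun has 30 days: +19 → Jul 1, 1760 (295 left).
Jul has 31 days: +31 → Aug 1, 1760 (264 left).
Aug has 31 days: +31 → Sep 1, 1760 (233 left).
Sep has 30 days: +30 → Oct 1, 1760 (203 left).
Oct has 31 days: +31 → Nov 1, 1760 (172 left).
Nov has 30 days: +30 → Dec 1, 1760 (142 left).
Dec has 31 days: +31 → Jan 1, 1761 (111 left).
Jan has 31 days: +31 → Feb 1, 1761 (80 left).
Feb has 28 days: +28 → Mar 1, 1761 (52 left).
Mar has 31 days: +31 → Apr 1, 1761 (21 left).
+21 → Apr 22, 1761.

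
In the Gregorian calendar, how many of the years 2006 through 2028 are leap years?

6

Multiples of 4 in [2006,2028]: 6.
Of those, multiples of 100: 0 (not leap unless ÷400).
Multiples of 400: 0.
Leap years = 6 − 0 + 0 = 6.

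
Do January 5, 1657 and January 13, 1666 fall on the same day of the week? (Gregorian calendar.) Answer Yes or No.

No

From Jan 5, 1657 to Jan 13, 1666 is 3295 days.
3295 mod 7 = 5, so they are different weekdays.
(Jan 5, 1657 is a Friday; Jan 13, 1666 is a Wednesday.)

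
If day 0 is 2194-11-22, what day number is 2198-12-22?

Nov 22, 2194 → Nov 22, 2195: 365 days.
Nov 22, 2195 → Nov 22, 2196: 366 days (Feb 29, 2196 is in that span).
Nov 22, 2196 → Nov 22, 2197: 365 days.
Nov 22, 2197 → Dec 22, 2197: 30 days (November has 30).
Dec 22, 2197 → Jan 22, 2198: 31 days (December has 31).
Jan 22, 2198 → Feb 22, 2198: 31 days (January has 31).
Feb 22, 2198 → Mar 22, 2198: 28 days (February has 28).
Mar 22, 2198 → Apr 22, 2198: 31 days (March has 31).
Apr 22, 2198 → May 22, 2198: 30 days (April has 30).
May 22, 2198 → Jun 22, 2198: 31 days (May has 31).
Jun 22, 2198 → Jul 22, 2198: 30 days (June has 30).
Jul 22, 2198 → Aug 22, 2198: 31 days (July has 31).
Aug 22, 2198 → Sep 22, 2198: 31 days (August has 31).
Sep 22, 2198 → Oct 22, 2198: 30 days (September has 30).
Oct 22, 2198 → Nov 22, 2198: 31 days (October has 31).
Nov 22, 2198 → Dec 22, 2198: 30 days.
Total: 1491 days.

1491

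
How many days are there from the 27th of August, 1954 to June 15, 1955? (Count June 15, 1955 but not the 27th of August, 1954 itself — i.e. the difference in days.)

292

Aug 27, 1954 → Sep 27, 1954: 31 days (August has 31).
Sep 27, 1954 → Oct 27, 1954: 30 days (September has 30).
Oct 27, 1954 → Nov 27, 1954: 31 days (October has 31).
Nov 27, 1954 → Dec 27, 1954: 30 days (November has 30).
Dec 27, 1954 → Jan 27, 1955: 31 days (December has 31).
Jan 27, 1955 → Feb 27, 1955: 31 days (January has 31).
Feb 27, 1955 → Mar 27, 1955: 28 days (February has 28).
Mar 27, 1955 → Apr 27, 1955: 31 days (March has 31).
Apr 27, 1955 → May 27, 1955: 30 days (April has 30).
May 27, 1955 → Jun 15, 1955: 19 days.
Total: 292 days.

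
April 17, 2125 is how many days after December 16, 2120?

Dec 16, 2120 → Dec 16, 2121: 365 days.
Dec 16, 2121 → Dec 16, 2122: 365 days.
Dec 16, 2122 → Dec 16, 2123: 365 days.
Dec 16, 2123 → Dec 16, 2124: 366 days (Feb 29, 2124 is in that span).
Dec 16, 2124 → Jan 16, 2125: 31 days (December has 31).
Jan 16, 2125 → Feb 16, 2125: 31 days (January has 31).
Feb 16, 2125 → Mar 16, 2125: 28 days (February has 28).
Mar 16, 2125 → Apr 16, 2125: 31 days (March has 31).
Apr 16, 2125 → Apr 17, 2125: 1 days.
Total: 1583 days.

1583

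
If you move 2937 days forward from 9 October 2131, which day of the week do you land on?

First find the weekday of Oct 9, 2131. Doomsday rule: the anchor day for the 2100s is Sunday. For year 31: 31÷12 = 2 r 7, and 7÷4 = 1, so 2+7+1 = 10.
Sunday + 10 ≡ Wednesday — that's 2131's doomsday.
In October the doomsday date is Oct 10.
Oct 9 is 1 day before Oct 10; 1 mod 7 = 1, so Wednesday − 1 = Tuesday.
2937 mod 7 = 4, so 2937 days after a Tuesday is Tuesday + 4 = Saturday.

Saturday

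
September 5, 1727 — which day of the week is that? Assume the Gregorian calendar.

Friday

Doomsday rule: the anchor day for the 1700s is Sunday. For year 27: 27÷12 = 2 r 3, and 3÷4 = 0, so 2+3+0 = 5.
Sunday + 5 ≡ Friday — that's 1727's doomsday.
In September the doomsday date is Sep 5.
Sep 5 is the doomsday itself: Friday.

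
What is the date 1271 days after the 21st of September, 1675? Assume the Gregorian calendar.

+366 (one year; includes Feb 29, 1676) → Sep 21, 1676 (905 left).
+365 (one year) → Sep 21, 1677 (540 left).
+365 (one year) → Sep 21, 1678 (175 left).
Sep has 30 days: +10 → Oct 1, 1678 (165 left).
Oct has 31 days: +31 → Nov 1, 1678 (134 left).
Nov has 30 days: +30 → Dec 1, 1678 (104 left).
Dec has 31 days: +31 → Jan 1, 1679 (73 left).
Jan has 31 days: +31 → Feb 1, 1679 (42 left).
Feb has 28 days: +28 → Mar 1, 1679 (14 left).
+14 → Mar 15, 1679.

March 15, 1679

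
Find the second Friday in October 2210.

October 12, 2210

October 1, 2210 is a Monday.
The first Friday is therefore October 5 (4 days later).
The second Friday is 5 + 1×7 = October 12.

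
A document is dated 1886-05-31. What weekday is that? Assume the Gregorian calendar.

Doomsday rule: the anchor day for the 1800s is Friday. For year 86: 86÷12 = 7 r 2, and 2÷4 = 0, so 7+2+0 = 9.
Friday + 9 ≡ Sunday — that's 1886's doomsday.
In May the doomsday date is May 9.
May 31 is 22 days after May 9; 22 mod 7 = 1, so Sunday + 1 = Monday.

Monday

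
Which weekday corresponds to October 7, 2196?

Friday

Doomsday rule: the anchor day for the 2100s is Sunday. For year 96: 96÷12 = 8 r 0, and 0÷4 = 0, so 8+0+0 = 8.
Sunday + 8 ≡ Monday — that's 2196's doomsday.
In October the doomsday date is Oct 10.
Oct 7 is 3 days before Oct 10; 3 mod 7 = 3, so Monday − 3 = Friday.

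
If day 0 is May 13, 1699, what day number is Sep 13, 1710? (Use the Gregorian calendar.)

May 13, 1699 → May 13, 1700: 365 days.
May 13, 1700 → May 13, 1701: 365 days.
May 13, 1701 → May 13, 1702: 365 days.
May 13, 1702 → May 13, 1703: 365 days.
May 13, 1703 → May 13, 1704: 366 days (Feb 29, 1704 is in that span).
May 13, 1704 → May 13, 1705: 365 days.
May 13, 1705 → May 13, 1706: 365 days.
May 13, 1706 → May 13, 1707: 365 days.
May 13, 1707 → May 13, 1708: 366 days (Feb 29, 1708 is in that span).
May 13, 1708 → May 13, 1709: 365 days.
May 13, 1709 → May 13, 1710: 365 days.
May 13, 1710 → Jun 13, 1710: 31 days (May has 31).
Jun 13, 1710 → Jul 13, 1710: 30 days (June has 30).
Jul 13, 1710 → Aug 13, 1710: 31 days (July has 31).
Aug 13, 1710 → Sep 13, 1710: 31 days.
Total: 4140 days.

4140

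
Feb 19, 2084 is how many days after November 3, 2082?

Nov 3, 2082 → Nov 3, 2083: 365 days.
Nov 3, 2083 → Dec 3, 2083: 30 days (November has 30).
Dec 3, 2083 → Jan 3, 2084: 31 days (December has 31).
Jan 3, 2084 → Feb 3, 2084: 31 days (January has 31).
Feb 3, 2084 → Feb 19, 2084: 16 days.
Total: 473 days.

473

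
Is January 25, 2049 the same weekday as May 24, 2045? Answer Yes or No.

No

From May 24, 2045 to Jan 25, 2049 is 1342 days.
1342 mod 7 = 5, so they are different weekdays.
(May 24, 2045 is a Wednesday; Jan 25, 2049 is a Monday.)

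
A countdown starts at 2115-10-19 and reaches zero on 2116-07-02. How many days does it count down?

Oct 19, 2115 → Nov 19, 2115: 31 days (October has 31).
Nov 19, 2115 → Dec 19, 2115: 30 days (November has 30).
Dec 19, 2115 → Jan 19, 2116: 31 days (December has 31).
Jan 19, 2116 → Feb 19, 2116: 31 days (January has 31).
Feb 19, 2116 → Mar 19, 2116: 29 days (February has 29).
Mar 19, 2116 → Apr 19, 2116: 31 days (March has 31).
Apr 19, 2116 → May 19, 2116: 30 days (April has 30).
May 19, 2116 → Jun 19, 2116: 31 days (May has 31).
Jun 19, 2116 → Jul 2, 2116: 13 days.
Total: 257 days.

257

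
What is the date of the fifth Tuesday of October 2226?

October 1, 2226 is a Sunday.
The first Tuesday is therefore October 3 (2 days later).
The fifth Tuesday is 3 + 4×7 = October 31.

October 31, 2226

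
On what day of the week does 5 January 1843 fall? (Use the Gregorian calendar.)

Doomsday rule: the anchor day for the 1800s is Friday. For year 43: 43÷12 = 3 r 7, and 7÷4 = 1, so 3+7+1 = 11.
Friday + 11 ≡ Tuesday — that's 1843's doomsday.
In January the doomsday date is Jan 3 (1843 is not a leap year).
Jan 5 is 2 days after Jan 3; 2 mod 7 = 2, so Tuesday + 2 = Thursday.

Thursday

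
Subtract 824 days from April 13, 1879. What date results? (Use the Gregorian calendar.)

January 9, 1877

−365 (one year) → Apr 13, 1878 (459 left).
−365 (one year) → Apr 13, 1877 (94 left).
−13 → Mar 31, 1877 (end of Mar, 31 days; 81 left).
−31 → Feb 28, 1877 (end of Feb, 28 days; 50 left).
−28 → Jan 31, 1877 (end of Jan, 31 days; 22 left).
−22 → Jan 9, 1877.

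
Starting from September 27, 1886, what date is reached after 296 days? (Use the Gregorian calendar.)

July 20, 1887

Sep has 30 days: +4 → Oct 1, 1886 (292 left).
Oct has 31 days: +31 → Nov 1, 1886 (261 left).
Nov has 30 days: +30 → Dec 1, 1886 (231 left).
Dec has 31 days: +31 → Jan 1, 1887 (200 left).
Jan has 31 days: +31 → Feb 1, 1887 (169 left).
Feb has 28 days: +28 → Mar 1, 1887 (141 left).
Mar has 31 days: +31 → Apr 1, 1887 (110 left).
Apr has 30 days: +30 → May 1, 1887 (80 left).
May has 31 days: +31 → Jun 1, 1887 (49 left).
Jun has 30 days: +30 → Jul 1, 1887 (19 left).
+19 → Jul 20, 1887.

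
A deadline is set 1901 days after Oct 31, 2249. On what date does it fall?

+365 (one year) → Oct 31, 2250 (1536 left).
+365 (one year) → Oct 31, 2251 (1171 left).
+366 (one year; includes Feb 29, 2252) → Oct 31, 2252 (805 left).
+365 (one year) → Oct 31, 2253 (440 left).
+365 (one year) → Oct 31, 2254 (75 left).
Oct has 31 days: +1 → Nov 1, 2254 (74 left).
Nov has 30 days: +30 → Dec 1, 2254 (44 left).
Dec has 31 days: +31 → Jan 1, 2255 (13 left).
+13 → Jan 14, 2255.

January 14, 2255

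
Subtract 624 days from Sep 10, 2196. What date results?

December 26, 2194

−366 (one year; includes Feb 29, 2196) → Sep 10, 2195 (258 left).
−10 → Aug 31, 2195 (end of Aug, 31 days; 248 left).
−31 → Jul 31, 2195 (end of Jul, 31 days; 217 left).
−31 → Jun 30, 2195 (end of Jun, 30 days; 186 left).
−30 → May 31, 2195 (end of May, 31 days; 156 left).
−31 → Apr 30, 2195 (end of Apr, 30 days; 125 left).
−30 → Mar 31, 2195 (end of Mar, 31 days; 95 left).
−31 → Feb 28, 2195 (end of Feb, 28 days; 64 left).
−28 → Jan 31, 2195 (end of Jan, 31 days; 36 left).
−31 → Dec 31, 2194 (end of Dec, 31 days; 5 left).
−5 → Dec 26, 2194.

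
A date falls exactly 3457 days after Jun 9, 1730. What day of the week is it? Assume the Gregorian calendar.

Thursday

First find the weekday of Jun 9, 1730. Doomsday rule: the anchor day for the 1700s is Sunday. For year 30: 30÷12 = 2 r 6, and 6÷4 = 1, so 2+6+1 = 9.
Sunday + 9 ≡ Tuesday — that's 1730's doomsday.
In June the doomsday date is Jun 6.
Jun 9 is 3 days after Jun 6; 3 mod 7 = 3, so Tuesday + 3 = Friday.
3457 mod 7 = 6, so 3457 days after a Friday is Friday + 6 = Thursday.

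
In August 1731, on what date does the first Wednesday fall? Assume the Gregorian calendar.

August 1, 1731

August 1, 1731 is a Wednesday.
The first Wednesday is therefore August 1 (same day).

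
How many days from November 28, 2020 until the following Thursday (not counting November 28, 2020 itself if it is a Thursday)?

Nov 28, 2020 is a Saturday.
From Saturday to the next Thursday is 5 days.

5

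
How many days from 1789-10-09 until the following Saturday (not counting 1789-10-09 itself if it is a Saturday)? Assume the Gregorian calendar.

1

Oct 9, 1789 is a Friday.
From Friday to the next Saturday is 1 day.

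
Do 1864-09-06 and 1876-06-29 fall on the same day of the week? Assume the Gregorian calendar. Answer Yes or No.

No

From Sep 6, 1864 to Jun 29, 1876 is 4314 days.
4314 mod 7 = 2, so they are different weekdays.
(Sep 6, 1864 is a Tuesday; Jun 29, 1876 is a Thursday.)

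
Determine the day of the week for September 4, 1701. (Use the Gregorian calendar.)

Doomsday rule: the anchor day for the 1700s is Sunday. For year 01: 1÷12 = 0 r 1, and 1÷4 = 0, so 0+1+0 = 1.
Sunday + 1 ≡ Monday — that's 1701's doomsday.
In September the doomsday date is Sep 5.
Sep 4 is 1 day before Sep 5; 1 mod 7 = 1, so Monday − 1 = Sunday.

Sunday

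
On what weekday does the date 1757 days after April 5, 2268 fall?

Sunday

First find the weekday of Apr 5, 2268. Doomsday rule: the anchor day for the 2200s is Friday. For year 68: 68÷12 = 5 r 8, and 8÷4 = 2, so 5+8+2 = 15.
Friday + 15 ≡ Saturday — that's 2268's doomsday.
In April the doomsday date is Apr 4.
Apr 5 is 1 day after Apr 4; 1 mod 7 = 1, so Saturday + 1 = Sunday.
1757 mod 7 = 0, so 1757 days after a Sunday is Sunday + 0 = Sunday.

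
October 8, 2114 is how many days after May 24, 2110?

1598

May 24, 2110 → May 24, 2111: 365 days.
May 24, 2111 → May 24, 2112: 366 days (Feb 29, 2112 is in that span).
May 24, 2112 → May 24, 2113: 365 days.
May 24, 2113 → May 24, 2114: 365 days.
May 24, 2114 → Jun 24, 2114: 31 days (May has 31).
Jun 24, 2114 → Jul 24, 2114: 30 days (June has 30).
Jul 24, 2114 → Aug 24, 2114: 31 days (July has 31).
Aug 24, 2114 → Sep 24, 2114: 31 days (August has 31).
Sep 24, 2114 → Oct 8, 2114: 14 days.
Total: 1598 days.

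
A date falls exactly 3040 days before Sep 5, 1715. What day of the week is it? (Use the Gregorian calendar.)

Tuesday

First find the weekday of Sep 5, 1715. Doomsday rule: the anchor day for the 1700s is Sunday. For year 15: 15÷12 = 1 r 3, and 3÷4 = 0, so 1+3+0 = 4.
Sunday + 4 ≡ Thursday — that's 1715's doomsday.
In September the doomsday date is Sep 5.
Sep 5 is the doomsday itself: Thursday.
3040 mod 7 = 2, so 3040 days before a Thursday is Thursday − 2 = Tuesday.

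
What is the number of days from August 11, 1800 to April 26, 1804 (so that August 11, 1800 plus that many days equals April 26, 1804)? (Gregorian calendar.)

Aug 11, 1800 → Aug 11, 1801: 365 days.
Aug 11, 1801 → Aug 11, 1802: 365 days.
Aug 11, 1802 → Aug 11, 1803: 365 days.
Aug 11, 1803 → Sep 11, 1803: 31 days (August has 31).
Sep 11, 1803 → Oct 11, 1803: 30 days (September has 30).
Oct 11, 1803 → Nov 11, 1803: 31 days (October has 31).
Nov 11, 1803 → Dec 11, 1803: 30 days (November has 30).
Dec 11, 1803 → Jan 11, 1804: 31 days (December has 31).
Jan 11, 1804 → Feb 11, 1804: 31 days (January has 31).
Feb 11, 1804 → Mar 11, 1804: 29 days (February has 29).
Mar 11, 1804 → Apr 11, 1804: 31 days (March has 31).
Apr 11, 1804 → Apr 26, 1804: 15 days.
Total: 1354 days.

1354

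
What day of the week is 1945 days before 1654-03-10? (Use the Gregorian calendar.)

Wednesday

First find the weekday of Mar 10, 1654. Doomsday rule: the anchor day for the 1600s is Tuesday. For year 54: 54÷12 = 4 r 6, and 6÷4 = 1, so 4+6+1 = 11.
Tuesday + 11 ≡ Saturday — that's 1654's doomsday.
In March the doomsday date is Mar 14.
Mar 10 is 4 days before Mar 14; 4 mod 7 = 4, so Saturday − 4 = Tuesday.
1945 mod 7 = 6, so 1945 days before a Tuesday is Tuesday − 6 = Wednesday.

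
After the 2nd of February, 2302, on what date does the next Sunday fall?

February 9, 2302

Feb 2, 2302 is a Sunday.
From Sunday to the next Sunday is 7 days.
Feb 2, 2302 + 7 = Feb 9, 2302.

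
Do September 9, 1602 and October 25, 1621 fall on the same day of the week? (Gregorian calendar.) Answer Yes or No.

Yes

From Sep 9, 1602 to Oct 25, 1621 is 6986 days.
6986 mod 7 = 0, so they are the same weekday.
(Sep 9, 1602 is a Monday; Oct 25, 1621 is a Monday.)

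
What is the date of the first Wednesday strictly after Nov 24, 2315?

December 1, 2315

Nov 24, 2315 is a Wednesday.
From Wednesday to the next Wednesday is 7 days.
Nov 24, 2315 + 7 = Dec 1, 2315.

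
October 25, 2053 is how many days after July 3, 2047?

Jul 3, 2047 → Jul 3, 2048: 366 days (Feb 29, 2048 is in that span).
Jul 3, 2048 → Jul 3, 2049: 365 days.
Jul 3, 2049 → Jul 3, 2050: 365 days.
Jul 3, 2050 → Jul 3, 2051: 365 days.
Jul 3, 2051 → Jul 3, 2052: 366 days (Feb 29, 2052 is in that span).
Jul 3, 2052 → Jul 3, 2053: 365 days.
Jul 3, 2053 → Aug 3, 2053: 31 days (July has 31).
Aug 3, 2053 → Sep 3, 2053: 31 days (August has 31).
Sep 3, 2053 → Oct 3, 2053: 30 days (September has 30).
Oct 3, 2053 → Oct 25, 2053: 22 days.
Total: 2306 days.

2306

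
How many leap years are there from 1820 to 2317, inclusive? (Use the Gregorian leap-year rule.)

121

Multiples of 4 in [1820,2317]: 125.
Of those, multiples of 100: 5 (not leap unless ÷400).
Multiples of 400: 1.
Leap years = 125 − 5 + 1 = 121.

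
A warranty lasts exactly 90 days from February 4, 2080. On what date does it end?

May 4, 2080

Feb has 29 days: +26 → Mar 1, 2080 (64 left).
Mar has 31 days: +31 → Apr 1, 2080 (33 left).
Apr has 30 days: +30 → May 1, 2080 (3 left).
+3 → May 4, 2080.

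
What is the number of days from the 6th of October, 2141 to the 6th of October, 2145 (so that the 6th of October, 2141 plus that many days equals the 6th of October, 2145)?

1461

Oct 6, 2141 → Oct 6, 2142: 365 days.
Oct 6, 2142 → Oct 6, 2143: 365 days.
Oct 6, 2143 → Oct 6, 2144: 366 days (Feb 29, 2144 is in that span).
Oct 6, 2144 → Nov 6, 2144: 31 days (October has 31).
Nov 6, 2144 → Dec 6, 2144: 30 days (November has 30).
Dec 6, 2144 → Jan 6, 2145: 31 days (December has 31).
Jan 6, 2145 → Feb 6, 2145: 31 days (January has 31).
Feb 6, 2145 → Mar 6, 2145: 28 days (February has 28).
Mar 6, 2145 → Apr 6, 2145: 31 days (March has 31).
Apr 6, 2145 → May 6, 2145: 30 days (April has 30).
May 6, 2145 → Jun 6, 2145: 31 days (May has 31).
Jun 6, 2145 → Jul 6, 2145: 30 days (June has 30).
Jul 6, 2145 → Aug 6, 2145: 31 days (July has 31).
Aug 6, 2145 → Sep 6, 2145: 31 days (August has 31).
Sep 6, 2145 → Oct 6, 2145: 30 days.
Total: 1461 days.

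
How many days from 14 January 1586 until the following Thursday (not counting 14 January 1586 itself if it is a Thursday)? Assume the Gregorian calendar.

Jan 14, 1586 is a Tuesday.
From Tuesday to the next Thursday is 2 days.

2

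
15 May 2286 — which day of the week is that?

Saturday

Doomsday rule: the anchor day for the 2200s is Friday. For year 86: 86÷12 = 7 r 2, and 2÷4 = 0, so 7+2+0 = 9.
Friday + 9 ≡ Sunday — that's 2286's doomsday.
In May the doomsday date is May 9.
May 15 is 6 days after May 9; 6 mod 7 = 6, so Sunday + 6 = Saturday.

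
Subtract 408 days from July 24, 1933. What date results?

June 11, 1932

−365 (one year) → Jul 24, 1932 (43 left).
−24 → Jun 30, 1932 (end of Jun, 30 days; 19 left).
−19 → Jun 11, 1932.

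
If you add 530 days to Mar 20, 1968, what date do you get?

+365 (one year) → Mar 20, 1969 (165 left).
Mar has 31 days: +12 → Apr 1, 1969 (153 left).
Apr has 30 days: +30 → May 1, 1969 (123 left).
May has 31 days: +31 → Jun 1, 1969 (92 left).
Jun has 30 days: +30 → Jul 1, 1969 (62 left).
Jul has 31 days: +31 → Aug 1, 1969 (31 left).
Aug has 31 days: +31 → Sep 1, 1969 (0 left).

September 1, 1969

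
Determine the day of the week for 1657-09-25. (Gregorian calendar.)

Tuesday

Doomsday rule: the anchor day for the 1600s is Tuesday. For year 57: 57÷12 = 4 r 9, and 9÷4 = 2, so 4+9+2 = 15.
Tuesday + 15 ≡ Wednesday — that's 1657's doomsday.
In September the doomsday date is Sep 5.
Sep 25 is 20 days after Sep 5; 20 mod 7 = 6, so Wednesday + 6 = Tuesday.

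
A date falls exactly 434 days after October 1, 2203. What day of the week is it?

Saturday

First find the weekday of Oct 1, 2203. Doomsday rule: the anchor day for the 2200s is Friday. For year 03: 3÷12 = 0 r 3, and 3÷4 = 0, so 0+3+0 = 3.
Friday + 3 ≡ Monday — that's 2203's doomsday.
In October the doomsday date is Oct 10.
Oct 1 is 9 days before Oct 10; 9 mod 7 = 2, so Monday − 2 = Saturday.
434 mod 7 = 0, so 434 days after a Saturday is Saturday + 0 = Saturday.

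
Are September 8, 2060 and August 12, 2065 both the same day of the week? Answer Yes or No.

Yes

From Sep 8, 2060 to Aug 12, 2065 is 1799 days.
1799 mod 7 = 0, so they are the same weekday.
(Sep 8, 2060 is a Wednesday; Aug 12, 2065 is a Wednesday.)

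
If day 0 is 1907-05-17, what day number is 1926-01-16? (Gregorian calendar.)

May 17, 1907 → May 17, 1908: 366 days (Feb 29, 1908 is in that span).
May 17, 1908 → May 17, 1909: 365 days.
May 17, 1909 → May 17, 1910: 365 days.
May 17, 1910 → May 17, 1911: 365 days.
May 17, 1911 → May 17, 1912: 366 days (Feb 29, 1912 is in that span).
May 17, 1912 → May 17, 1913: 365 days.
May 17, 1913 → May 17, 1914: 365 days.
May 17, 1914 → May 17, 1915: 365 days.
May 17, 1915 → May 17, 1916: 366 days (Feb 29, 1916 is in that span).
May 17, 1916 → May 17, 1917: 365 days.
May 17, 1917 → May 17, 1918: 365 days.
May 17, 1918 → May 17, 1919: 365 days.
May 17, 1919 → May 17, 1920: 366 days (Feb 29, 1920 is in that span).
May 17, 1920 → May 17, 1921: 365 days.
May 17, 1921 → May 17, 1922: 365 days.
May 17, 1922 → May 17, 1923: 365 days.
May 17, 1923 → May 17, 1924: 366 days (Feb 29, 1924 is in that span).
May 17, 1924 → May 17, 1925: 365 days.
May 17, 1925 → Jun 17, 1925: 31 days (May has 31).
Jun 17, 1925 → Jul 17, 1925: 30 days (June has 30).
Jul 17, 1925 → Aug 17, 1925: 31 days (July has 31).
Aug 17, 1925 → Sep 17, 1925: 31 days (August has 31).
Sep 17, 1925 → Oct 17, 1925: 30 days (September has 30).
Oct 17, 1925 → Nov 17, 1925: 31 days (October has 31).
Nov 17, 1925 → Dec 17, 1925: 30 days (November has 30).
Dec 17, 1925 → Jan 16, 1926: 30 days.
Total: 6819 days.

6819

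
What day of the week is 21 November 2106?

Sunday

Doomsday rule: the anchor day for the 2100s is Sunday. For year 06: 6÷12 = 0 r 6, and 6÷4 = 1, so 0+6+1 = 7.
Sunday + 7 ≡ Sunday — that's 2106's doomsday.
In November the doomsday date is Nov 7.
Nov 21 is 14 days after Nov 7; 14 mod 7 = 0, so Sunday + 0 = Sunday.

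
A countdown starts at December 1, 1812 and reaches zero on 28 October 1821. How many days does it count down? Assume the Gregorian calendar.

3253

Dec 1, 1812 → Dec 1, 1813: 365 days.
Dec 1, 1813 → Dec 1, 1814: 365 days.
Dec 1, 1814 → Dec 1, 1815: 365 days.
Dec 1, 1815 → Dec 1, 1816: 366 days (Feb 29, 1816 is in that span).
Dec 1, 1816 → Dec 1, 1817: 365 days.
Dec 1, 1817 → Dec 1, 1818: 365 days.
Dec 1, 1818 → Dec 1, 1819: 365 days.
Dec 1, 1819 → Dec 1, 1820: 366 days (Feb 29, 1820 is in that span).
Dec 1, 1820 → Jan 1, 1821: 31 days (December has 31).
Jan 1, 1821 → Feb 1, 1821: 31 days (January has 31).
Feb 1, 1821 → Mar 1, 1821: 28 days (February has 28).
Mar 1, 1821 → Apr 1, 1821: 31 days (March has 31).
Apr 1, 1821 → May 1, 1821: 30 days (April has 30).
May 1, 1821 → Jun 1, 1821: 31 days (May has 31).
Jun 1, 1821 → Jul 1, 1821: 30 days (June has 30).
Jul 1, 1821 → Aug 1, 1821: 31 days (July has 31).
Aug 1, 1821 → Sep 1, 1821: 31 days (August has 31).
Sep 1, 1821 → Oct 1, 1821: 30 days (September has 30).
Oct 1, 1821 → Oct 28, 1821: 27 days.
Total: 3253 days.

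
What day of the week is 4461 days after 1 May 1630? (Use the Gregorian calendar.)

First find the weekday of May 1, 1630. Doomsday rule: the anchor day for the 1600s is Tuesday. For year 30: 30÷12 = 2 r 6, and 6÷4 = 1, so 2+6+1 = 9.
Tuesday + 9 ≡ Thursday — that's 1630's doomsday.
In May the doomsday date is May 9.
May 1 is 8 days before May 9; 8 mod 7 = 1, so Thursday − 1 = Wednesday.
4461 mod 7 = 2, so 4461 days after a Wednesday is Wednesday + 2 = Friday.

Friday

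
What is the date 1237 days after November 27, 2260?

April 17, 2264

+365 (one year) → Nov 27, 2261 (872 left).
+365 (one year) → Nov 27, 2262 (507 left).
+365 (one year) → Nov 27, 2263 (142 left).
Nov has 30 days: +4 → Dec 1, 2263 (138 left).
Dec has 31 days: +31 → Jan 1, 2264 (107 left).
Jan has 31 days: +31 → Feb 1, 2264 (76 left).
Feb has 29 days: +29 → Mar 1, 2264 (47 left).
Mar has 31 days: +31 → Apr 1, 2264 (16 left).
+16 → Apr 17, 2264.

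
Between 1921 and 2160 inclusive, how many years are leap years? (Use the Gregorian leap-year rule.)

Multiples of 4 in [1921,2160]: 60.
Of those, multiples of 100: 2 (not leap unless ÷400).
Multiples of 400: 1.
Leap years = 60 − 2 + 1 = 59.

59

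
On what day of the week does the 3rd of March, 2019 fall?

Sunday

Doomsday rule: the anchor day for the 2000s is Tuesday. For year 19: 19÷12 = 1 r 7, and 7÷4 = 1, so 1+7+1 = 9.
Tuesday + 9 ≡ Thursday — that's 2019's doomsday.
In March the doomsday date is Mar 14.
Mar 3 is 11 days before Mar 14; 11 mod 7 = 4, so Thursday − 4 = Sunday.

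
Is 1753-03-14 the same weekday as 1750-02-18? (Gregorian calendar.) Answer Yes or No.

Yes

From Feb 18, 1750 to Mar 14, 1753 is 1120 days.
1120 mod 7 = 0, so they are the same weekday.
(Feb 18, 1750 is a Wednesday; Mar 14, 1753 is a Wednesday.)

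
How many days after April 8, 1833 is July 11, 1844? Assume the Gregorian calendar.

4112

Apr 8, 1833 → Apr 8, 1834: 365 days.
Apr 8, 1834 → Apr 8, 1835: 365 days.
Apr 8, 1835 → Apr 8, 1836: 366 days (Feb 29, 1836 is in that span).
Apr 8, 1836 → Apr 8, 1837: 365 days.
Apr 8, 1837 → Apr 8, 1838: 365 days.
Apr 8, 1838 → Apr 8, 1839: 365 days.
Apr 8, 1839 → Apr 8, 1840: 366 days (Feb 29, 1840 is in that span).
Apr 8, 1840 → Apr 8, 1841: 365 days.
Apr 8, 1841 → Apr 8, 1842: 365 days.
Apr 8, 1842 → Apr 8, 1843: 365 days.
Apr 8, 1843 → Apr 8, 1844: 366 days (Feb 29, 1844 is in that span).
Apr 8, 1844 → May 8, 1844: 30 days (April has 30).
May 8, 1844 → Jun 8, 1844: 31 days (May has 31).
Jun 8, 1844 → Jul 8, 1844: 30 days (June has 30).
Jul 8, 1844 → Jul 11, 1844: 3 days.
Total: 4112 days.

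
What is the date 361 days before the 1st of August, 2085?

August 5, 2084

−1 → Jul 31, 2085 (end of Jul, 31 days; 360 left).
−31 → Jun 30, 2085 (end of Jun, 30 days; 329 left).
−30 → May 31, 2085 (end of May, 31 days; 299 left).
−31 → Apr 30, 2085 (end of Apr, 30 days; 268 left).
−30 → Mar 31, 2085 (end of Mar, 31 days; 238 left).
−31 → Feb 28, 2085 (end of Feb, 28 days; 207 left).
−28 → Jan 31, 2085 (end of Jan, 31 days; 179 left).
−31 → Dec 31, 2084 (end of Dec, 31 days; 148 left).
−31 → Nov 30, 2084 (end of Nov, 30 days; 117 left).
−30 → Oct 31, 2084 (end of Oct, 31 days; 87 left).
−31 → Sep 30, 2084 (end of Sep, 30 days; 56 left).
−30 → Aug 31, 2084 (end of Aug, 31 days; 26 left).
−26 → Aug 5, 2084.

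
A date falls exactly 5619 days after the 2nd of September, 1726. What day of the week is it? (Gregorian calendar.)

Saturday

Sep 2, 1726 is a Monday.
5619 mod 7 = 5, so 5619 days after a Monday is Monday + 5 = Saturday.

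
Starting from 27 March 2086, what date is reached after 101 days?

July 6, 2086

Mar has 31 days: +5 → Apr 1, 2086 (96 left).
Apr has 30 days: +30 → May 1, 2086 (66 left).
May has 31 days: +31 → Jun 1, 2086 (35 left).
Jun has 30 days: +30 → Jul 1, 2086 (5 left).
+5 → Jul 6, 2086.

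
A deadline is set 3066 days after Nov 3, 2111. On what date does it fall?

March 26, 2120

+366 (one year; includes Feb 29, 2112) → Nov 3, 2112 (2700 left).
+365 (one year) → Nov 3, 2113 (2335 left).
+365 (one year) → Nov 3, 2114 (1970 left).
+365 (one year) → Nov 3, 2115 (1605 left).
+366 (one year; includes Feb 29, 2116) → Nov 3, 2116 (1239 left).
+365 (one year) → Nov 3, 2117 (874 left).
+365 (one year) → Nov 3, 2118 (509 left).
+365 (one year) → Nov 3, 2119 (144 left).
Nov has 30 days: +28 → Dec 1, 2119 (116 left).
Dec has 31 days: +31 → Jan 1, 2120 (85 left).
Jan has 31 days: +31 → Feb 1, 2120 (54 left).
Feb has 29 days: +29 → Mar 1, 2120 (25 left).
+25 → Mar 26, 2120.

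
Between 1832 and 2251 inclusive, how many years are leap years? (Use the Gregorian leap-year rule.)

Multiples of 4 in [1832,2251]: 105.
Of those, multiples of 100: 4 (not leap unless ÷400).
Multiples of 400: 1.
Leap years = 105 − 4 + 1 = 102.

102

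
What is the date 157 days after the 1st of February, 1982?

July 8, 1982

Feb has 28 days: +28 → Mar 1, 1982 (129 left).
Mar has 31 days: +31 → Apr 1, 1982 (98 left).
Apr has 30 days: +30 → May 1, 1982 (68 left).
May has 31 days: +31 → Jun 1, 1982 (37 left).
Jun has 30 days: +30 → Jul 1, 1982 (7 left).
+7 → Jul 8, 1982.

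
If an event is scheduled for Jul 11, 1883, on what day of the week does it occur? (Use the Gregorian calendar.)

Wednesday

Doomsday rule: the anchor day for the 1800s is Friday. For year 83: 83÷12 = 6 r 11, and 11÷4 = 2, so 6+11+2 = 19.
Friday + 19 ≡ Wednesday — that's 1883's doomsday.
In July the doomsday date is Jul 11.
Jul 11 is the doomsday itself: Wednesday.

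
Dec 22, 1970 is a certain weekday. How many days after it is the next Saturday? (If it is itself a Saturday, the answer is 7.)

Dec 22, 1970 is a Tuesday.
From Tuesday to the next Saturday is 4 days.

4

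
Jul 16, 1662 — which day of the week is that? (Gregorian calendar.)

Sunday

Doomsday rule: the anchor day for the 1600s is Tuesday. For year 62: 62÷12 = 5 r 2, and 2÷4 = 0, so 5+2+0 = 7.
Tuesday + 7 ≡ Tuesday — that's 1662's doomsday.
In July the doomsday date is Jul 11.
Jul 16 is 5 days after Jul 11; 5 mod 7 = 5, so Tuesday + 5 = Sunday.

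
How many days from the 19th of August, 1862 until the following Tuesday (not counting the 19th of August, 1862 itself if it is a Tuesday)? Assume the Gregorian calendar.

Aug 19, 1862 is a Tuesday.
From Tuesday to the next Tuesday is 7 days.

7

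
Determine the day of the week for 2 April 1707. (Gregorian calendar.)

Saturday

Doomsday rule: the anchor day for the 1700s is Sunday. For year 07: 7÷12 = 0 r 7, and 7÷4 = 1, so 0+7+1 = 8.
Sunday + 8 ≡ Monday — that's 1707's doomsday.
In April the doomsday date is Apr 4.
Apr 2 is 2 days before Apr 4; 2 mod 7 = 2, so Monday − 2 = Saturday.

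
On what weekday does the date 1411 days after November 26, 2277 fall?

First find the weekday of Nov 26, 2277. Doomsday rule: the anchor day for the 2200s is Friday. For year 77: 77÷12 = 6 r 5, and 5÷4 = 1, so 6+5+1 = 12.
Friday + 12 ≡ Wednesday — that's 2277's doomsday.
In November the doomsday date is Nov 7.
Nov 26 is 19 days after Nov 7; 19 mod 7 = 5, so Wednesday + 5 = Monday.
1411 mod 7 = 4, so 1411 days after a Monday is Monday + 4 = Friday.

Friday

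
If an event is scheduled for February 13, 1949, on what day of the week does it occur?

Sunday

January 1, 1949 is a Saturday.
Jan 1, 1949 → Feb 1, 1949: 31 days (January has 31).
Feb 1, 1949 → Feb 13, 1949: 12 days.
Total: 43 days.
43 mod 7 = 1, so Saturday + 1 = Sunday.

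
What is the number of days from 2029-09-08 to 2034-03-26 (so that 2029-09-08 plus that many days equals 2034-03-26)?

Sep 8, 2029 → Sep 8, 2030: 365 days.
Sep 8, 2030 → Sep 8, 2031: 365 days.
Sep 8, 2031 → Sep 8, 2032: 366 days (Feb 29, 2032 is in that span).
Sep 8, 2032 → Sep 8, 2033: 365 days.
Sep 8, 2033 → Oct 8, 2033: 30 days (September has 30).
Oct 8, 2033 → Nov 8, 2033: 31 days (October has 31).
Nov 8, 2033 → Dec 8, 2033: 30 days (November has 30).
Dec 8, 2033 → Jan 8, 2034: 31 days (December has 31).
Jan 8, 2034 → Feb 8, 2034: 31 days (January has 31).
Feb 8, 2034 → Mar 8, 2034: 28 days (February has 28).
Mar 8, 2034 → Mar 26, 2034: 18 days.
Total: 1660 days.

1660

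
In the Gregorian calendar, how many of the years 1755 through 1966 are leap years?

Multiples of 4 in [1755,1966]: 53.
Of those, multiples of 100: 2 (not leap unless ÷400).
Multiples of 400: 0.
Leap years = 53 − 2 + 0 = 51.

51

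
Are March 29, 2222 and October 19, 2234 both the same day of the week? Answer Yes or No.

No

From Mar 29, 2222 to Oct 19, 2234 is 4587 days.
4587 mod 7 = 2, so they are different weekdays.
(Mar 29, 2222 is a Friday; Oct 19, 2234 is a Sunday.)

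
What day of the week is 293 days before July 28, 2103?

Sunday

First find the weekday of Jul 28, 2103. Doomsday rule: the anchor day for the 2100s is Sunday. For year 03: 3÷12 = 0 r 3, and 3÷4 = 0, so 0+3+0 = 3.
Sunday + 3 ≡ Wednesday — that's 2103's doomsday.
In July the doomsday date is Jul 11.
Jul 28 is 17 days after Jul 11; 17 mod 7 = 3, so Wednesday + 3 = Saturday.
293 mod 7 = 6, so 293 days before a Saturday is Saturday − 6 = Sunday.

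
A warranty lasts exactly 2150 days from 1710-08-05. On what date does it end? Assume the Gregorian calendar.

June 24, 1716

+365 (one year) → Aug 5, 1711 (1785 left).
+366 (one year; includes Feb 29, 1712) → Aug 5, 1712 (1419 left).
+365 (one year) → Aug 5, 1713 (1054 left).
+365 (one year) → Aug 5, 1714 (689 left).
+365 (one year) → Aug 5, 1715 (324 left).
Aug has 31 days: +27 → Sep 1, 1715 (297 left).
Sep has 30 days: +30 → Oct 1, 1715 (267 left).
Oct has 31 days: +31 → Nov 1, 1715 (236 left).
Nov has 30 days: +30 → Dec 1, 1715 (206 left).
Dec has 31 days: +31 → Jan 1, 1716 (175 left).
Jan has 31 days: +31 → Feb 1, 1716 (144 left).
Feb has 29 days: +29 → Mar 1, 1716 (115 left).
Mar has 31 days: +31 → Apr 1, 1716 (84 left).
Apr has 30 days: +30 → May 1, 1716 (54 left).
May has 31 days: +31 → Jun 1, 1716 (23 left).
+23 → Jun 24, 1716.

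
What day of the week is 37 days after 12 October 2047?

Oct 12, 2047 is a Saturday.
37 mod 7 = 2, so 37 days after a Saturday is Saturday + 2 = Monday.

Monday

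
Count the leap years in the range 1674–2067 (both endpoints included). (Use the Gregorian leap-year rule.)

95

Multiples of 4 in [1674,2067]: 98.
Of those, multiples of 100: 4 (not leap unless ÷400).
Multiples of 400: 1.
Leap years = 98 − 4 + 1 = 95.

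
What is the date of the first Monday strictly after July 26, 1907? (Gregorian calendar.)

July 29, 1907

Jul 26, 1907 is a Friday.
From Friday to the next Monday is 3 days.
Jul 26, 1907 + 3 = Jul 29, 1907.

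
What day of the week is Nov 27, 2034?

Doomsday rule: the anchor day for the 2000s is Tuesday. For year 34: 34÷12 = 2 r 10, and 10÷4 = 2, so 2+10+2 = 14.
Tuesday + 14 ≡ Tuesday — that's 2034's doomsday.
In November the doomsday date is Nov 7.
Nov 27 is 20 days after Nov 7; 20 mod 7 = 6, so Tuesday + 6 = Monday.

Monday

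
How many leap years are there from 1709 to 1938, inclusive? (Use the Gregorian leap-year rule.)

Multiples of 4 in [1709,1938]: 57.
Of those, multiples of 100: 2 (not leap unless ÷400).
Multiples of 400: 0.
Leap years = 57 − 2 + 0 = 55.

55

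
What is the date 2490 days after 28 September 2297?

+365 (one year) → Sep 28, 2298 (2125 left).
+365 (one year) → Sep 28, 2299 (1760 left).
+365 (one year) → Sep 28, 2300 (1395 left).
+365 (one year) → Sep 28, 2301 (1030 left).
+365 (one year) → Sep 28, 2302 (665 left).
+365 (one year) → Sep 28, 2303 (300 left).
Sep has 30 days: +3 → Oct 1, 2303 (297 left).
Oct has 31 days: +31 → Nov 1, 2303 (266 left).
Nov has 30 days: +30 → Dec 1, 2303 (236 left).
Dec has 31 days: +31 → Jan 1, 2304 (205 left).
Jan has 31 days: +31 → Feb 1, 2304 (174 left).
Feb has 29 days: +29 → Mar 1, 2304 (145 left).
Mar has 31 days: +31 → Apr 1, 2304 (114 left).
Apr has 30 days: +30 → May 1, 2304 (84 left).
May has 31 days: +31 → Jun 1, 2304 (53 left).
Jun has 30 days: +30 → Jul 1, 2304 (23 left).
+23 → Jul 24, 2304.

July 24, 2304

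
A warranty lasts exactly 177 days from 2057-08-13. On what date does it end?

February 6, 2058

Aug has 31 days: +19 → Sep 1, 2057 (158 left).
Sep has 30 days: +30 → Oct 1, 2057 (128 left).
Oct has 31 days: +31 → Nov 1, 2057 (97 left).
Nov has 30 days: +30 → Dec 1, 2057 (67 left).
Dec has 31 days: +31 → Jan 1, 2058 (36 left).
Jan has 31 days: +31 → Feb 1, 2058 (5 left).
+5 → Feb 6, 2058.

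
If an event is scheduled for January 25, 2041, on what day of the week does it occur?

Doomsday rule: the anchor day for the 2000s is Tuesday. For year 41: 41÷12 = 3 r 5, and 5÷4 = 1, so 3+5+1 = 9.
Tuesday + 9 ≡ Thursday — that's 2041's doomsday.
In January the doomsday date is Jan 3 (2041 is not a leap year).
Jan 25 is 22 days after Jan 3; 22 mod 7 = 1, so Thursday + 1 = Friday.

Friday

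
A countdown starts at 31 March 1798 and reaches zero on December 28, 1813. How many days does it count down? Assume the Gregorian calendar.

5750

Mar 31, 1798 → Mar 31, 1799: 365 days.
Mar 31, 1799 → Mar 31, 1800: 365 days.
Mar 31, 1800 → Mar 31, 1801: 365 days.
Mar 31, 1801 → Mar 31, 1802: 365 days.
Mar 31, 1802 → Mar 31, 1803: 365 days.
Mar 31, 1803 → Mar 31, 1804: 366 days (Feb 29, 1804 is in that span).
Mar 31, 1804 → Mar 31, 1805: 365 days.
Mar 31, 1805 → Mar 31, 1806: 365 days.
Mar 31, 1806 → Mar 31, 1807: 365 days.
Mar 31, 1807 → Mar 31, 1808: 366 days (Feb 29, 1808 is in that span).
Mar 31, 1808 → Mar 31, 1809: 365 days.
Mar 31, 1809 → Mar 31, 1810: 365 days.
Mar 31, 1810 → Mar 31, 1811: 365 days.
Mar 31, 1811 → Mar 31, 1812: 366 days (Feb 29, 1812 is in that span).
Mar 31, 1812 → Mar 31, 1813: 365 days.
Mar 31, 1813 → Apr 30, 1813: 30 days (March has 31).
Apr 30, 1813 → May 30, 1813: 30 days (April has 30).
May 30, 1813 → Jun 30, 1813: 31 days (May has 31).
Jun 30, 1813 → Jul 30, 1813: 30 days (June has 30).
Jul 30, 1813 → Aug 30, 1813: 31 days (July has 31).
Aug 30, 1813 → Sep 30, 1813: 31 days (August has 31).
Sep 30, 1813 → Oct 30, 1813: 30 days (September has 30).
Oct 30, 1813 → Nov 30, 1813: 31 days (October has 31).
Nov 30, 1813 → Dec 28, 1813: 28 days.
Total: 5750 days.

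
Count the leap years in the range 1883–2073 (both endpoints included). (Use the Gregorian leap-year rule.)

Multiples of 4 in [1883,2073]: 48.
Of those, multiples of 100: 2 (not leap unless ÷400).
Multiples of 400: 1.
Leap years = 48 − 2 + 1 = 47.

47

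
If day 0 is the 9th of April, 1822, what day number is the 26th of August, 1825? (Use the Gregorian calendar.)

1235

Apr 9, 1822 → Apr 9, 1823: 365 days.
Apr 9, 1823 → Apr 9, 1824: 366 days (Feb 29, 1824 is in that span).
Apr 9, 1824 → Apr 9, 1825: 365 days.
Apr 9, 1825 → May 9, 1825: 30 days (April has 30).
May 9, 1825 → Jun 9, 1825: 31 days (May has 31).
Jun 9, 1825 → Jul 9, 1825: 30 days (June has 30).
Jul 9, 1825 → Aug 9, 1825: 31 days (July has 31).
Aug 9, 1825 → Aug 26, 1825: 17 days.
Total: 1235 days.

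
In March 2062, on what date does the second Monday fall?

March 1, 2062 is a Wednesday.
The first Monday is therefore March 6 (5 days later).
The second Monday is 6 + 1×7 = March 13.

March 13, 2062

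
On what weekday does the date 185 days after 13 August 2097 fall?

Friday

First find the weekday of Aug 13, 2097. Doomsday rule: the anchor day for the 2000s is Tuesday. For year 97: 97÷12 = 8 r 1, and 1÷4 = 0, so 8+1+0 = 9.
Tuesday + 9 ≡ Thursday — that's 2097's doomsday.
In August the doomsday date is Aug 8.
Aug 13 is 5 days after Aug 8; 5 mod 7 = 5, so Thursday + 5 = Tuesday.
185 mod 7 = 3, so 185 days after a Tuesday is Tuesday + 3 = Friday.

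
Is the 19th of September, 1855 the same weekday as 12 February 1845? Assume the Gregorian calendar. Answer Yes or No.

From Feb 12, 1845 to Sep 19, 1855 is 3871 days.
3871 mod 7 = 0, so they are the same weekday.
(Feb 12, 1845 is a Wednesday; Sep 19, 1855 is a Wednesday.)

Yes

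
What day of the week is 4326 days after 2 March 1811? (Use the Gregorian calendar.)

Mar 2, 1811 is a Saturday.
4326 mod 7 = 0, so 4326 days after a Saturday is Saturday + 0 = Saturday.

Saturday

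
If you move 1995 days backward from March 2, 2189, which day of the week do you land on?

Mar 2, 2189 is a Monday.
1995 mod 7 = 0, so 1995 days before a Monday is Monday − 0 = Monday.

Monday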